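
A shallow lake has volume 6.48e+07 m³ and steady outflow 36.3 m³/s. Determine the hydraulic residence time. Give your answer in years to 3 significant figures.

Q = 36.3 m³/s × 3.156e+07 s/yr = 1.146e+09 m³/yr.
Hydraulic residence time τ = V/Q = 6.48e+07/1.146e+09 = 0.05657 yr.

0.0566 yr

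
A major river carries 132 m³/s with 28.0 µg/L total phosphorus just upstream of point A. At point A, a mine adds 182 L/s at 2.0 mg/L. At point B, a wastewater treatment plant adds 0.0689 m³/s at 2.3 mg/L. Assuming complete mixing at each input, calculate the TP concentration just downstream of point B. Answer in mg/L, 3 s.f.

0.0319 mg/L

28.0 µg/L = 0.028 mg/L.
182 L/s = 0.182 m³/s.
After input A: C = (132·0.028 + 0.182·2) / 132.2 = 0.03072 mg/L.
After input B: C = (132.2·0.03072 + 0.0689·2.3) / 132.3 = 0.0319 mg/L.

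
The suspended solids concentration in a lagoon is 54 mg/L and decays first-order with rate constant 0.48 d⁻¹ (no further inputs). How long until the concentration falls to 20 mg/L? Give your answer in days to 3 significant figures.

t = ln(C₀/C)/k = ln(54/20)/0.48 = 0.9933/0.48 = 2.069 d.

2.07 d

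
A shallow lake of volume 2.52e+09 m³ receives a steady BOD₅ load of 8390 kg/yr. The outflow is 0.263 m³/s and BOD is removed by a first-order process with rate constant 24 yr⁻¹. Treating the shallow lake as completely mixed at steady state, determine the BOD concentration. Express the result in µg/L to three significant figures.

0.139 µg/L

Outflow Q = 0.263 m³/s × 3.156e+07 s/yr = 8.3e+06 m³/yr.
Steady-state CSTR mass balance: W = Q·C + k·V·C, so C = W/(Q + kV).
Q + kV = 8.3e+06 + 24·2.52e+09 = 6.049e+10 m³/yr.
C = 8390/6.049e+10 = 1.387e-07 kg/m³ = 0.0001387 mg/L = 0.1387 µg/L.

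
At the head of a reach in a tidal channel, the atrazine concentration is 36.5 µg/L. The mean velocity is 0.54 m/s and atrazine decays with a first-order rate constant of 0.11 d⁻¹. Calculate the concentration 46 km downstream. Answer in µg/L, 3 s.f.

32.7 µg/L

Travel time t = 46 km / 0.54 m/s = 4.6e+04/0.54 = 8.519e+04 s = 0.9859 d.
First-order decay: C = 36.5·exp(−0.11·0.9859) = 36.5·0.8972 = 32.75 µg/L.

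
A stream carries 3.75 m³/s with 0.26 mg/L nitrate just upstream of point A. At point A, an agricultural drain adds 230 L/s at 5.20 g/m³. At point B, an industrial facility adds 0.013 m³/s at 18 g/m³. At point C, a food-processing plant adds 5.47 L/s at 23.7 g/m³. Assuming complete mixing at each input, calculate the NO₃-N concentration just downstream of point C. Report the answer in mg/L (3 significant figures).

230 L/s = 0.23 m³/s.
After input A: C = (3.75·0.26 + 0.23·5.2) / 3.98 = 0.5455 mg/L.
After input B: C = (3.98·0.5455 + 0.013·18) / 3.993 = 0.6023 mg/L.
5.47 L/s = 0.00547 m³/s.
After input C: C = (3.993·0.6023 + 0.00547·23.7) / 3.998 = 0.6339 mg/L.

0.634 mg/L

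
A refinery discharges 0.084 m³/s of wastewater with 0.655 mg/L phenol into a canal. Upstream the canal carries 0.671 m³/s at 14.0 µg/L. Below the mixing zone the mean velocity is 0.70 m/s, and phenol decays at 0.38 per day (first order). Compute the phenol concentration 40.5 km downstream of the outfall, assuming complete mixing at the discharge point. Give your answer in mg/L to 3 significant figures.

0.0661 mg/L

14.0 µg/L = 0.014 mg/L.
After complete mixing, C₀ = (0.084·0.655 + 0.671·0.014) / 0.755 = 0.08532 mg/L.
Travel time t = 4.05e+04 m / 0.70 m/s = 5.786e+04 s = 0.6696 d.
C = 0.08532·exp(−0.38·0.6696) = 0.08532·0.7753 = 0.06615 mg/L.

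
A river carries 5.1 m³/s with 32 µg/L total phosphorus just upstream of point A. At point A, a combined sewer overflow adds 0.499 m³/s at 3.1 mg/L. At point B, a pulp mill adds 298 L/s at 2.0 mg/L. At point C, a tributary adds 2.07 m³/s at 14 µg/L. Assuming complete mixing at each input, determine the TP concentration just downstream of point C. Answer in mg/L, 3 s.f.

0.293 mg/L

32 µg/L = 0.032 mg/L.
After input A: C = (5.1·0.032 + 0.499·3.1) / 5.599 = 0.3054 mg/L.
298 L/s = 0.298 m³/s.
After input B: C = (5.599·0.3054 + 0.298·2) / 5.897 = 0.3911 mg/L.
14 µg/L = 0.014 mg/L.
After input C: C = (5.897·0.3911 + 2.07·0.014) / 7.967 = 0.2931 mg/L.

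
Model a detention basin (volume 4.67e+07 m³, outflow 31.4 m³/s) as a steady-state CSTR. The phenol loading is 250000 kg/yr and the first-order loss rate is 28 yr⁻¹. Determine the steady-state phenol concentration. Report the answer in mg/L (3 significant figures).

0.109 mg/L

Outflow Q = 31.4 m³/s × 3.156e+07 s/yr = 9.909e+08 m³/yr.
Steady-state CSTR mass balance: W = Q·C + k·V·C, so C = W/(Q + kV).
Q + kV = 9.909e+08 + 28·4.67e+07 = 2.299e+09 m³/yr.
C = 250000/2.299e+09 = 0.0001088 kg/m³ = 0.1088 mg/L.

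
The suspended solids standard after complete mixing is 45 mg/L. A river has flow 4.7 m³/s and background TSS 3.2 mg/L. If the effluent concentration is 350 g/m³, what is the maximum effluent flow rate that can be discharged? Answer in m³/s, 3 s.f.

Mass balance at complete mixing: C_std·(Q_w + Q_r) = Q_w·C_e + Q_r·C_b.
Rearranging, Q_w = Q_r·(C_std − C_b)/(C_e − C_std) = 4.7·(45 − 3.2) / (350 − 45) = 0.6441 m³/s.

0.644 m³/s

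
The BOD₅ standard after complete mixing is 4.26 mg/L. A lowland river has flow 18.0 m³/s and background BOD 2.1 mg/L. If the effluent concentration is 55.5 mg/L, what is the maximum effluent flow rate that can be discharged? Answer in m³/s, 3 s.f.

0.759 m³/s

Mass balance at complete mixing: C_std·(Q_w + Q_r) = Q_w·C_e + Q_r·C_b.
Rearranging, Q_w = Q_r·(C_std − C_b)/(C_e − C_std) = 18.0·(4.26 − 2.1) / (55.5 − 4.26) = 0.7588 m³/s.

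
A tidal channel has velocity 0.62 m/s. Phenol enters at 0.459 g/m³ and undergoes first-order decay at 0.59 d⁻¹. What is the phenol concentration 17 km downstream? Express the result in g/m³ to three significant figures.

0.381 g/m³

Travel time t = 17 km / 0.62 m/s = 1.7e+04/0.62 = 2.742e+04 s = 0.3174 d.
First-order decay: C = 0.459·exp(−0.59·0.3174) = 0.459·0.8292 = 0.3806 g/m³.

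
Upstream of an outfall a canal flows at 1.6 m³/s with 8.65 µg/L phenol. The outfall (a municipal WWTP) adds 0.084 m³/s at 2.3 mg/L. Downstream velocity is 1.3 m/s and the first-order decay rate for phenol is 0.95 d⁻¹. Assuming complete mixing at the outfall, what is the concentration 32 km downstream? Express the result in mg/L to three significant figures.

0.0938 mg/L

8.65 µg/L = 0.00865 mg/L.
After complete mixing, C₀ = (0.084·2.3 + 1.6·0.00865) / 1.684 = 0.1229 mg/L.
Travel time t = 3.2e+04 m / 1.3 m/s = 2.462e+04 s = 0.2849 d.
C = 0.1229·exp(−0.95·0.2849) = 0.1229·0.7629 = 0.09379 mg/L.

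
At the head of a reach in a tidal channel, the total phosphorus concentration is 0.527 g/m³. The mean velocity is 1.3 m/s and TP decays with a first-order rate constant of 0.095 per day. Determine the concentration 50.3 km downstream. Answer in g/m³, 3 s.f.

0.505 g/m³

Travel time t = 50.3 km / 1.3 m/s = 5.03e+04/1.3 = 3.869e+04 s = 0.4478 d.
First-order decay: C = 0.527·exp(−0.095·0.4478) = 0.527·0.9583 = 0.505 g/m³.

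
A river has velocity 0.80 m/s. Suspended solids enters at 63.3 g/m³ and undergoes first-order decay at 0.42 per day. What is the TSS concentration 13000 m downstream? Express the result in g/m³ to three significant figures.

58.5 g/m³

Travel time t = 13000 m / 0.80 m/s = 1.3e+04/0.80 = 1.625e+04 s = 0.1881 d.
First-order decay: C = 63.3·exp(−0.42·0.1881) = 63.3·0.924 = 58.49 g/m³.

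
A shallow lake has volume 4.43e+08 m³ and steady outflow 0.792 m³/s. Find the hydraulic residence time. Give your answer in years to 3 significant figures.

17.7 yr

Q = 0.792 m³/s × 3.156e+07 s/yr = 2.499e+07 m³/yr.
Hydraulic residence time τ = V/Q = 4.43e+08/2.499e+07 = 17.72 yr.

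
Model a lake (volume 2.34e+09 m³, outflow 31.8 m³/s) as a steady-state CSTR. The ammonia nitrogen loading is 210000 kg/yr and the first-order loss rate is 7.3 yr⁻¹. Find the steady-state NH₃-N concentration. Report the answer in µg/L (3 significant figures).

11.6 µg/L

Outflow Q = 31.8 m³/s × 3.156e+07 s/yr = 1.004e+09 m³/yr.
Steady-state CSTR mass balance: W = Q·C + k·V·C, so C = W/(Q + kV).
Q + kV = 1.004e+09 + 7.3·2.34e+09 = 1.809e+10 m³/yr.
C = 210000/1.809e+10 = 1.161e-05 kg/m³ = 0.01161 mg/L = 11.61 µg/L.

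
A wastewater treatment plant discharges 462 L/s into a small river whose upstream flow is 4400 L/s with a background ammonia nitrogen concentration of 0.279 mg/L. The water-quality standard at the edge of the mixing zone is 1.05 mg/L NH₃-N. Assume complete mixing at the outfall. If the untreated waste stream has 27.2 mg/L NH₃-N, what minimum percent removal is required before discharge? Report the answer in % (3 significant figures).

462 L/s = 0.462 m³/s.
4400 L/s = 4.4 m³/s.
Mass balance: 1.05·4.862 = 0.462·Cₑ + 4.4·0.279.
Cₑ = (5.105 − 1.228) / 0.462 = 8.393 mg/L.
Required removal = 1 − 8.393/27.2 = 69.14 %.

69.1 %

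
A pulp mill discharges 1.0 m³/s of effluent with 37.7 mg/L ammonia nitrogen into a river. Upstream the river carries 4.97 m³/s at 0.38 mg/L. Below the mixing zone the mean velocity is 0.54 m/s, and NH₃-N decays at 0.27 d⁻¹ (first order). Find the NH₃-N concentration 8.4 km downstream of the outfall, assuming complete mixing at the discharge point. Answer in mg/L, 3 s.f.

After complete mixing, C₀ = (1·37.7 + 4.97·0.38) / 5.97 = 6.631 mg/L.
Travel time t = 8400 m / 0.54 m/s = 1.556e+04 s = 0.18 d.
C = 6.631·exp(−0.27·0.18) = 6.631·0.9526 = 6.317 mg/L.

6.32 mg/L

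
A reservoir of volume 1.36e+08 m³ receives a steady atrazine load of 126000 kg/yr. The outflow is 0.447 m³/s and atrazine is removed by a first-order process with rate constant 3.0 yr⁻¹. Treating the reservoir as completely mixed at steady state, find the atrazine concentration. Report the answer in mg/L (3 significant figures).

Outflow Q = 0.447 m³/s × 3.156e+07 s/yr = 1.411e+07 m³/yr.
Steady-state CSTR mass balance: W = Q·C + k·V·C, so C = W/(Q + kV).
Q + kV = 1.411e+07 + 3.0·1.36e+08 = 4.221e+08 m³/yr.
C = 126000/4.221e+08 = 0.0002985 kg/m³ = 0.2985 mg/L.

0.299 mg/L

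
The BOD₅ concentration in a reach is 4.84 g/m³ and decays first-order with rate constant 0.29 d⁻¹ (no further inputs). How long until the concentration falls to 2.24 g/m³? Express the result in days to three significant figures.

t = ln(C₀/C)/k = ln(4.84/2.24)/0.29 = 0.7704/0.29 = 2.657 d.

2.66 d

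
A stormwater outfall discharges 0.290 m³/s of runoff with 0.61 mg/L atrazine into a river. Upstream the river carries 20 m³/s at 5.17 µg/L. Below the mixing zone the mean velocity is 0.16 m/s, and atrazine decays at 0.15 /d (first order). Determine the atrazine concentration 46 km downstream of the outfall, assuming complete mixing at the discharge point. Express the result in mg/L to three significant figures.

0.00839 mg/L

5.17 µg/L = 0.00517 mg/L.
After complete mixing, C₀ = (0.29·0.61 + 20·0.00517) / 20.29 = 0.01381 mg/L.
Travel time t = 4.6e+04 m / 0.16 m/s = 2.875e+05 s = 3.328 d.
C = 0.01381·exp(−0.15·3.328) = 0.01381·0.6071 = 0.008386 mg/L.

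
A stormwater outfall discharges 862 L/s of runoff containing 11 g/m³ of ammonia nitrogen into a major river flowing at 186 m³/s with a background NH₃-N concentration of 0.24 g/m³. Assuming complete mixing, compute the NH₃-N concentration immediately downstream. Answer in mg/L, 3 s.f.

0.290 mg/L

862 L/s = 0.862 m³/s.
By mass balance at complete mixing, C = (0.862·11 + 186·0.24) / (0.862 + 186) = 54.12/186.9 = 0.2896 mg/L.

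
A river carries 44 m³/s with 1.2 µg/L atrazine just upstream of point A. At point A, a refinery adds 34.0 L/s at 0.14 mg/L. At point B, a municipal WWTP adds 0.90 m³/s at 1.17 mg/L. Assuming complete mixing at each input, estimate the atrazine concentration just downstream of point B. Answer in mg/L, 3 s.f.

1.2 µg/L = 0.0012 mg/L.
34.0 L/s = 0.034 m³/s.
After input A: C = (44·0.0012 + 0.034·0.14) / 44.03 = 0.001307 mg/L.
After input B: C = (44.03·0.001307 + 0.9·1.17) / 44.93 = 0.02472 mg/L.

0.0247 mg/L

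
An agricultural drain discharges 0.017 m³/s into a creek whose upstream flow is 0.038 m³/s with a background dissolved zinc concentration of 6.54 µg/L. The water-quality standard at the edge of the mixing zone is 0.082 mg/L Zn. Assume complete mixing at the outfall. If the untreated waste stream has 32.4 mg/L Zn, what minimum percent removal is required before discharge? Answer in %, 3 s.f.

99.2 %

6.54 µg/L = 0.00654 mg/L.
Mass balance: 0.082·0.055 = 0.017·Cₑ + 0.038·0.00654.
Cₑ = (0.00451 − 0.0002485) / 0.017 = 0.2507 mg/L.
Required removal = 1 − 0.2507/32.4 = 99.23 %.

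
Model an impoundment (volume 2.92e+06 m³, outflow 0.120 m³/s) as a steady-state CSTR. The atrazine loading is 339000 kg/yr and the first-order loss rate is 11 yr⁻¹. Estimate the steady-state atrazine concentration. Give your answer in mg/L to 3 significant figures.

Outflow Q = 0.120 m³/s × 3.156e+07 s/yr = 3.787e+06 m³/yr.
Steady-state CSTR mass balance: W = Q·C + k·V·C, so C = W/(Q + kV).
Q + kV = 3.787e+06 + 11·2.92e+06 = 3.591e+07 m³/yr.
C = 339000/3.591e+07 = 0.009441 kg/m³ = 9.441 mg/L.

9.44 mg/L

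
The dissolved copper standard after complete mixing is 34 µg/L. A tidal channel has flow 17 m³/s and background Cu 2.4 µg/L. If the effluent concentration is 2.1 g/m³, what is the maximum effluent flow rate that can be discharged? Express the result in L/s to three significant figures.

260 L/s

2.4 µg/L = 0.0024 mg/L.
34 µg/L = 0.034 mg/L.
Mass balance at complete mixing: C_std·(Q_w + Q_r) = Q_w·C_e + Q_r·C_b.
Rearranging, Q_w = Q_r·(C_std − C_b)/(C_e − C_std) = 17·(0.034 − 0.0024) / (2.1 − 0.034) = 0.26 m³/s.
= 260 L/s.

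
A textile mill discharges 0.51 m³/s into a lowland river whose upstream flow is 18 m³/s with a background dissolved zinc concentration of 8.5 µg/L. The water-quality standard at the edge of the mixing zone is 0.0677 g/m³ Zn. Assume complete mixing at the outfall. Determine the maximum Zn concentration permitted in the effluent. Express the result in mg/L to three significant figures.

8.5 µg/L = 0.0085 mg/L.
Mass balance: 0.0677·18.51 = 0.51·Cₑ + 18·0.0085.
Cₑ = (1.253 − 0.153) / 0.51 = 2.157 mg/L.

2.16 mg/L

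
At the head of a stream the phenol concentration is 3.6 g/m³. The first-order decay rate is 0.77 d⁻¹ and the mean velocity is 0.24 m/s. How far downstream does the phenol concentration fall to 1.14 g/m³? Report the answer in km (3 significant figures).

31.0 km

From C = C₀·e^(−kt), t = ln(C₀/C)/k = ln(3.6/1.14)/0.77 = 1.15/0.77 = 1.493 d.
Distance = v·t = 0.24 m/s × 1.29e+05 s = 3.097e+04 m = 30.97 km.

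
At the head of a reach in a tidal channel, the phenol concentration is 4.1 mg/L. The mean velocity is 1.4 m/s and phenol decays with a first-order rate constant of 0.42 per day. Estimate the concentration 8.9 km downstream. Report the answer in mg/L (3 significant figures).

3.98 mg/L

Travel time t = 8.9 km / 1.4 m/s = 8900/1.4 = 6357 s = 0.07358 d.
First-order decay: C = 4.1·exp(−0.42·0.07358) = 4.1·0.9696 = 3.975 mg/L.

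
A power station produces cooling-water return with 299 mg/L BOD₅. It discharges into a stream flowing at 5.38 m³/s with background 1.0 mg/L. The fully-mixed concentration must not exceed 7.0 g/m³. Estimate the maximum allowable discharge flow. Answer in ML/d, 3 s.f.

9.55 ML/d

Mass balance at complete mixing: C_std·(Q_w + Q_r) = Q_w·C_e + Q_r·C_b.
Rearranging, Q_w = Q_r·(C_std − C_b)/(C_e − C_std) = 5.38·(7 − 1) / (299 − 7) = 0.1105 m³/s.
= 9.551 ML/d.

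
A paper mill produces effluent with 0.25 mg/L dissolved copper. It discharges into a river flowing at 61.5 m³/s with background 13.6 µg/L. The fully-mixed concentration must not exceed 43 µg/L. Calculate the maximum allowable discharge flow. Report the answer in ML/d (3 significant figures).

13.6 µg/L = 0.0136 mg/L.
43 µg/L = 0.043 mg/L.
Mass balance at complete mixing: C_std·(Q_w + Q_r) = Q_w·C_e + Q_r·C_b.
Rearranging, Q_w = Q_r·(C_std − C_b)/(C_e − C_std) = 61.5·(0.043 − 0.0136) / (0.25 − 0.043) = 8.735 m³/s.
= 754.7 ML/d.

755 ML/d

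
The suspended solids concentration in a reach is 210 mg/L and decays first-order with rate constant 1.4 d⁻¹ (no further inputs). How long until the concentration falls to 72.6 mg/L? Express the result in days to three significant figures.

t = ln(C₀/C)/k = ln(210/72.6)/1.4 = 1.062/1.4 = 0.7587 d.

0.759 d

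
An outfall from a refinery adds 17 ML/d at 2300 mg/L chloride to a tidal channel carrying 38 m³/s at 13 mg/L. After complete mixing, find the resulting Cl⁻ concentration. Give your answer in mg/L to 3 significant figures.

17 ML/d = 0.1968 m³/s.
By mass balance at complete mixing, C = (0.1968·2300 + 38·13) / (0.1968 + 38) = 946.5/38.2 = 24.78 mg/L.

24.8 mg/L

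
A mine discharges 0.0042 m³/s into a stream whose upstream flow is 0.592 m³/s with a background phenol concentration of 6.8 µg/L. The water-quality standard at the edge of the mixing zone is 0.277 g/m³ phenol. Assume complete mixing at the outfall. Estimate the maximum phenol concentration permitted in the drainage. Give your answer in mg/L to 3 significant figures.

38.4 mg/L

6.8 µg/L = 0.0068 mg/L.
Mass balance: 0.277·0.5962 = 0.0042·Cₑ + 0.592·0.0068.
Cₑ = (0.1651 − 0.004026) / 0.0042 = 38.36 mg/L.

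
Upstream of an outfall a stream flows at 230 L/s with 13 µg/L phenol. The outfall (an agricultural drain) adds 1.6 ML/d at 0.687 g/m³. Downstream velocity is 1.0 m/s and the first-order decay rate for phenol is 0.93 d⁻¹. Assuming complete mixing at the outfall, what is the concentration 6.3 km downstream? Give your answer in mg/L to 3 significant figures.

0.0591 mg/L

1.6 ML/d = 0.01852 m³/s.
230 L/s = 0.23 m³/s.
13 µg/L = 0.013 mg/L.
After complete mixing, C₀ = (0.01852·0.687 + 0.23·0.013) / 0.2485 = 0.06322 mg/L.
Travel time t = 6300 m / 1.0 m/s = 6300 s = 0.07292 d.
C = 0.06322·exp(−0.93·0.07292) = 0.06322·0.9344 = 0.05908 mg/L.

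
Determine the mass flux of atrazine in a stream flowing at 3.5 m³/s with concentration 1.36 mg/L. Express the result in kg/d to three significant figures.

411 kg/d

Mass flux = Q·C = 3.5 m³/s × 1.36 g/m³ = 4.76 g/s.
= 4.76 g/s × 86.4 = 411.3 kg/d.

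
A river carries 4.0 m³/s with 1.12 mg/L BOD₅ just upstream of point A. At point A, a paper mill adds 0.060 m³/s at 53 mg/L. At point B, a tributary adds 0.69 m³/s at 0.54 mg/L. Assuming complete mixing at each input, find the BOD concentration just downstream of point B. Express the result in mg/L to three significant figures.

After input A: C = (4·1.12 + 0.06·53) / 4.06 = 1.887 mg/L.
After input B: C = (4.06·1.887 + 0.69·0.54) / 4.75 = 1.691 mg/L.

1.69 mg/L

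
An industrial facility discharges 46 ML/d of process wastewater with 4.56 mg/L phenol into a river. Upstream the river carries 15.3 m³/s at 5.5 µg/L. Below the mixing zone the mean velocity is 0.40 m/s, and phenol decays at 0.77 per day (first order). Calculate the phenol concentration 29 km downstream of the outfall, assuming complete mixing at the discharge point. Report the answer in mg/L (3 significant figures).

46 ML/d = 0.5324 m³/s.
5.5 µg/L = 0.0055 mg/L.
After complete mixing, C₀ = (0.5324·4.56 + 15.3·0.0055) / 15.83 = 0.1587 mg/L.
Travel time t = 2.9e+04 m / 0.40 m/s = 7.25e+04 s = 0.8391 d.
C = 0.1587·exp(−0.77·0.8391) = 0.1587·0.5241 = 0.08315 mg/L.

0.0831 mg/L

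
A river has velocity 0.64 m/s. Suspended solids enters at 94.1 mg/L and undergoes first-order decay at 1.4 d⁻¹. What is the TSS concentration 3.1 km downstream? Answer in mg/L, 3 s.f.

87.0 mg/L

Travel time t = 3.1 km / 0.64 m/s = 3100/0.64 = 4844 s = 0.05606 d.
First-order decay: C = 94.1·exp(−1.4·0.05606) = 94.1·0.9245 = 87 mg/L.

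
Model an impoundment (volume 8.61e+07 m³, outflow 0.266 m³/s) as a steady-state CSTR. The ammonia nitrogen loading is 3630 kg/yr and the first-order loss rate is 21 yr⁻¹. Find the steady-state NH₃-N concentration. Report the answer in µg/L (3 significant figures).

Outflow Q = 0.266 m³/s × 3.156e+07 s/yr = 8.394e+06 m³/yr.
Steady-state CSTR mass balance: W = Q·C + k·V·C, so C = W/(Q + kV).
Q + kV = 8.394e+06 + 21·8.61e+07 = 1.816e+09 m³/yr.
C = 3630/1.816e+09 = 1.998e-06 kg/m³ = 0.001998 mg/L = 1.998 µg/L.

2.00 µg/L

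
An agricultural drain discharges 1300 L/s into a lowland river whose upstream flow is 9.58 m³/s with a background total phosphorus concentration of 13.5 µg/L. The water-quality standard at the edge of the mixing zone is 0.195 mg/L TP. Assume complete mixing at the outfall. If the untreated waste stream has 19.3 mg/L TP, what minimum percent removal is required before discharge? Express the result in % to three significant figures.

92.1 %

1300 L/s = 1.3 m³/s.
13.5 µg/L = 0.0135 mg/L.
Mass balance: 0.195·10.88 = 1.3·Cₑ + 9.58·0.0135.
Cₑ = (2.122 − 0.1293) / 1.3 = 1.533 mg/L.
Required removal = 1 − 1.533/19.3 = 92.06 %.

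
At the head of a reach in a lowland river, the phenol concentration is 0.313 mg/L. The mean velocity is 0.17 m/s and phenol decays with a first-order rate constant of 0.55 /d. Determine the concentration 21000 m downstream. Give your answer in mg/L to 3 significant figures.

Travel time t = 21000 m / 0.17 m/s = 2.1e+04/0.17 = 1.235e+05 s = 1.43 d.
First-order decay: C = 0.313·exp(−0.55·1.43) = 0.313·0.4555 = 0.1426 mg/L.

0.143 mg/L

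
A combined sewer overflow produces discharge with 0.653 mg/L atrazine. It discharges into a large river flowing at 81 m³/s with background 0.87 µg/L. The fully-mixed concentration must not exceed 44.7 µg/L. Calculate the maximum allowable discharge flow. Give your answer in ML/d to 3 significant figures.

504 ML/d

0.87 µg/L = 0.00087 mg/L.
44.7 µg/L = 0.0447 mg/L.
Mass balance at complete mixing: C_std·(Q_w + Q_r) = Q_w·C_e + Q_r·C_b.
Rearranging, Q_w = Q_r·(C_std − C_b)/(C_e − C_std) = 81·(0.0447 − 0.00087) / (0.653 − 0.0447) = 5.836 m³/s.
= 504.3 ML/d.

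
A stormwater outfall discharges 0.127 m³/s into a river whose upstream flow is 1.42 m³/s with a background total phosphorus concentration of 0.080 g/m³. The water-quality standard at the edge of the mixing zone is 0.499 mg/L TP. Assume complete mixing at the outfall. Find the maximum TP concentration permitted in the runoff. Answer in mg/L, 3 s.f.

Mass balance: 0.499·1.547 = 0.127·Cₑ + 1.42·0.08.
Cₑ = (0.772 − 0.1136) / 0.127 = 5.184 mg/L.

5.18 mg/L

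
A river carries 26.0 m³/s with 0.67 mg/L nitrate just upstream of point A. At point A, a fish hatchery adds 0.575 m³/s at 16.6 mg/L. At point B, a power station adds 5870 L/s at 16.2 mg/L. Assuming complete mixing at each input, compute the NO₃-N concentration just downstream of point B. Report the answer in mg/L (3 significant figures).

3.76 mg/L

After input A: C = (26·0.67 + 0.575·16.6) / 26.57 = 1.015 mg/L.
5870 L/s = 5.87 m³/s.
After input B: C = (26.57·1.015 + 5.87·16.2) / 32.45 = 3.762 mg/L.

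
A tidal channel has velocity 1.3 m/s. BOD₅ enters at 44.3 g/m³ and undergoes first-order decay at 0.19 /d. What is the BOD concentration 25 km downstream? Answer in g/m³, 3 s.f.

Travel time t = 25 km / 1.3 m/s = 2.5e+04/1.3 = 1.923e+04 s = 0.2226 d.
First-order decay: C = 44.3·exp(−0.19·0.2226) = 44.3·0.9586 = 42.47 g/m³.

42.5 g/m³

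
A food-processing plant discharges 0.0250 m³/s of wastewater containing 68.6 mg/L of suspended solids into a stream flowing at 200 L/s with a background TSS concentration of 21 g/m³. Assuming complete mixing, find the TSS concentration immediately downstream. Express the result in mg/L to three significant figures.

200 L/s = 0.2 m³/s.
Conservation of mass across the mixing zone: C = (0.025·68.6 + 0.2·21) / (0.025 + 0.2) = 5.915/0.225 = 26.29 mg/L.

26.3 mg/L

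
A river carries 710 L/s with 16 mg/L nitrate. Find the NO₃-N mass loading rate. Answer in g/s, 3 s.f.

710 L/s = 0.71 m³/s.
Mass flux = Q·C = 0.71 m³/s × 16 g/m³ = 11.36 g/s.

11.4 g/s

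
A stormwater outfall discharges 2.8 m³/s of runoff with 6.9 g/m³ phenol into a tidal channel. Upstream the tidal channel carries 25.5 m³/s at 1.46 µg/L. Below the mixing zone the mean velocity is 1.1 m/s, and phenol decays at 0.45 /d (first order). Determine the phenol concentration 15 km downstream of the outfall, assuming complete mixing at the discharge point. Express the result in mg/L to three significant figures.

0.637 mg/L

1.46 µg/L = 0.00146 mg/L.
After complete mixing, C₀ = (2.8·6.9 + 25.5·0.00146) / 28.3 = 0.684 mg/L.
Travel time t = 1.5e+04 m / 1.1 m/s = 1.364e+04 s = 0.1578 d.
C = 0.684·exp(−0.45·0.1578) = 0.684·0.9314 = 0.6371 mg/L.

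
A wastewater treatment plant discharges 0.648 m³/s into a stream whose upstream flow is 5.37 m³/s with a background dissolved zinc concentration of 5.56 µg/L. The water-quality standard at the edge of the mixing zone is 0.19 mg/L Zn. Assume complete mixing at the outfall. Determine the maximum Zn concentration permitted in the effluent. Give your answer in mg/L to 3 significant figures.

5.56 µg/L = 0.00556 mg/L.
Mass balance: 0.19·6.018 = 0.648·Cₑ + 5.37·0.00556.
Cₑ = (1.143 − 0.02986) / 0.648 = 1.718 mg/L.

1.72 mg/L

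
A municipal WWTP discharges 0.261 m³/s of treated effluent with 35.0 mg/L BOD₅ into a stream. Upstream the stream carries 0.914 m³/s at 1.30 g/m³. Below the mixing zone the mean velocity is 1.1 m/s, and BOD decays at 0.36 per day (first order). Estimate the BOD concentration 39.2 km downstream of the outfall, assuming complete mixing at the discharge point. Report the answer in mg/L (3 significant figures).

7.57 mg/L

After complete mixing, C₀ = (0.261·35 + 0.914·1.3) / 1.175 = 8.786 mg/L.
Travel time t = 3.92e+04 m / 1.1 m/s = 3.564e+04 s = 0.4125 d.
C = 8.786·exp(−0.36·0.4125) = 8.786·0.862 = 7.573 mg/L.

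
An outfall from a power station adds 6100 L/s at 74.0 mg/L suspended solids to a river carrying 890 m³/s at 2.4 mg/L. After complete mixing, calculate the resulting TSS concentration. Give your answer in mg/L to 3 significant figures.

6100 L/s = 6.1 m³/s.
By mass balance at complete mixing, C = (6.1·74 + 890·2.4) / (6.1 + 890) = 2587/896.1 = 2.887 mg/L.

2.89 mg/L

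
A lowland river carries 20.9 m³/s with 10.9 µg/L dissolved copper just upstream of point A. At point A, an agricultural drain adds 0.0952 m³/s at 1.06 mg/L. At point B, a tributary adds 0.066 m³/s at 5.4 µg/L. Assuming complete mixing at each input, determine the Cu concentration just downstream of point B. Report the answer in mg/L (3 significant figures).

10.9 µg/L = 0.0109 mg/L.
After input A: C = (20.9·0.0109 + 0.0952·1.06) / 21 = 0.01566 mg/L.
5.4 µg/L = 0.0054 mg/L.
After input B: C = (21·0.01566 + 0.066·0.0054) / 21.06 = 0.01562 mg/L.

0.0156 mg/L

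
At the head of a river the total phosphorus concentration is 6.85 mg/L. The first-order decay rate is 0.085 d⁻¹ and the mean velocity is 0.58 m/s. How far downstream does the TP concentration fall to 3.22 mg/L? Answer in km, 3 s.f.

From C = C₀·e^(−kt), t = ln(C₀/C)/k = ln(6.85/3.22)/0.085 = 0.7549/0.085 = 8.881 d.
Distance = v·t = 0.58 m/s × 7.673e+05 s = 4.45e+05 m = 445 km.

445 km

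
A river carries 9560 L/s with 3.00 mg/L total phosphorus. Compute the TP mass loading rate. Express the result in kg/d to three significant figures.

2480 kg/d

9560 L/s = 9.56 m³/s.
Mass flux = Q·C = 9.56 m³/s × 3 g/m³ = 28.68 g/s.
= 28.68 g/s × 86.4 = 2478 kg/d.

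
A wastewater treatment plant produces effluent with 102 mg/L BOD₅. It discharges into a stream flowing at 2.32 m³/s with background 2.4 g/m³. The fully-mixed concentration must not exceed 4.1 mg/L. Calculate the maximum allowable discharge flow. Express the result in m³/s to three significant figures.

Mass balance at complete mixing: C_std·(Q_w + Q_r) = Q_w·C_e + Q_r·C_b.
Rearranging, Q_w = Q_r·(C_std − C_b)/(C_e − C_std) = 2.32·(4.1 − 2.4) / (102 − 4.1) = 0.04029 m³/s.

0.0403 m³/s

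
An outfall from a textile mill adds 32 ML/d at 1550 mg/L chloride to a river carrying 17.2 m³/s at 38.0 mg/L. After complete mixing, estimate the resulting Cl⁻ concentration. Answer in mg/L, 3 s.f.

69.9 mg/L

32 ML/d = 0.3704 m³/s.
Flow-weighted mixing gives C = (0.3704·1550 + 17.2·38) / (0.3704 + 17.2) = 1228/17.57 = 69.87 mg/L.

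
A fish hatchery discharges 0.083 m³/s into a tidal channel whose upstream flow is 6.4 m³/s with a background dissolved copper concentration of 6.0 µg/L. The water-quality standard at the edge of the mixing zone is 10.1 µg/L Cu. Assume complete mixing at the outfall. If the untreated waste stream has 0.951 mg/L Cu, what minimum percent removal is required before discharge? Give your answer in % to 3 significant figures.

6.0 µg/L = 0.006 mg/L.
10.1 µg/L = 0.0101 mg/L.
Mass balance: 0.0101·6.483 = 0.083·Cₑ + 6.4·0.006.
Cₑ = (0.06548 − 0.0384) / 0.083 = 0.3262 mg/L.
Required removal = 1 − 0.3262/0.951 = 65.69 %.

65.7 %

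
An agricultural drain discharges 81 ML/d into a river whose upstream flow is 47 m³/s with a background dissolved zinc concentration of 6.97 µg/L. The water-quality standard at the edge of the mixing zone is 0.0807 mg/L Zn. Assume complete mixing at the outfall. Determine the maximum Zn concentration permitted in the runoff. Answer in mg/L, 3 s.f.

81 ML/d = 0.9375 m³/s.
6.97 µg/L = 0.00697 mg/L.
Mass balance: 0.0807·47.94 = 0.9375·Cₑ + 47·0.00697.
Cₑ = (3.869 − 0.3276) / 0.9375 = 3.777 mg/L.

3.78 mg/L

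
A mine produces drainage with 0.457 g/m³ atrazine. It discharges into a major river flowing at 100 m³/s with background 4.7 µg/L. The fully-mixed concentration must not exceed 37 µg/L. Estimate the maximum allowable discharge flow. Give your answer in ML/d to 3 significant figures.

4.7 µg/L = 0.0047 mg/L.
37 µg/L = 0.037 mg/L.
Mass balance at complete mixing: C_std·(Q_w + Q_r) = Q_w·C_e + Q_r·C_b.
Rearranging, Q_w = Q_r·(C_std − C_b)/(C_e − C_std) = 100·(0.037 − 0.0047) / (0.457 − 0.037) = 7.69 m³/s.
= 664.5 ML/d.

664 ML/d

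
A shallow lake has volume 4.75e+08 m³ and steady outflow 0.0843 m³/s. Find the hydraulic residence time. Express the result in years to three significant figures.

179 yr

Q = 0.0843 m³/s × 3.156e+07 s/yr = 2.66e+06 m³/yr.
Hydraulic residence time τ = V/Q = 4.75e+08/2.66e+06 = 178.6 yr.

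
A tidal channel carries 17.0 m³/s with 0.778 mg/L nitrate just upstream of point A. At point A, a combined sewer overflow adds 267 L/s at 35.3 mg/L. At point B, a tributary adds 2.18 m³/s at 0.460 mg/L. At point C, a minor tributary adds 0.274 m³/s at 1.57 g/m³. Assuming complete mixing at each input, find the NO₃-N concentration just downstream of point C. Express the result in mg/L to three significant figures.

1.22 mg/L

267 L/s = 0.267 m³/s.
After input A: C = (17·0.778 + 0.267·35.3) / 17.27 = 1.312 mg/L.
After input B: C = (17.27·1.312 + 2.18·0.46) / 19.45 = 1.216 mg/L.
After input C: C = (19.45·1.216 + 0.274·1.57) / 19.72 = 1.221 mg/L.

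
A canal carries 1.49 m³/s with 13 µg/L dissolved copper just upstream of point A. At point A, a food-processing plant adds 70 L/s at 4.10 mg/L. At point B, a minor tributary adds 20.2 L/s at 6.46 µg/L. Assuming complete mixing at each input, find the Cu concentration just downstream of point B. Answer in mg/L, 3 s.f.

13 µg/L = 0.013 mg/L.
70 L/s = 0.07 m³/s.
After input A: C = (1.49·0.013 + 0.07·4.1) / 1.56 = 0.1964 mg/L.
20.2 L/s = 0.0202 m³/s.
6.46 µg/L = 0.00646 mg/L.
After input B: C = (1.56·0.1964 + 0.0202·0.00646) / 1.58 = 0.194 mg/L.

0.194 mg/L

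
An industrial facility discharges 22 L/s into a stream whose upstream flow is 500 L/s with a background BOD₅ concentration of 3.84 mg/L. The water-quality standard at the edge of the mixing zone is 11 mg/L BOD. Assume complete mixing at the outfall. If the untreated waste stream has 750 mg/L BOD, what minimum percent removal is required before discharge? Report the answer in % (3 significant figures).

22 L/s = 0.022 m³/s.
500 L/s = 0.5 m³/s.
Mass balance: 11·0.522 = 0.022·Cₑ + 0.5·3.84.
Cₑ = (5.742 − 1.92) / 0.022 = 173.7 mg/L.
Required removal = 1 − 173.7/750 = 76.84 %.

76.8 %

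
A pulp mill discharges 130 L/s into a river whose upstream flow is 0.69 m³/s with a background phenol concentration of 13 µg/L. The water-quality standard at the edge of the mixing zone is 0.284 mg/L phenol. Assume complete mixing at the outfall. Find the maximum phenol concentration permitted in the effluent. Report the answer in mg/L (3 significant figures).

1.72 mg/L

130 L/s = 0.13 m³/s.
13 µg/L = 0.013 mg/L.
Mass balance: 0.284·0.82 = 0.13·Cₑ + 0.69·0.013.
Cₑ = (0.2329 − 0.00897) / 0.13 = 1.722 mg/L.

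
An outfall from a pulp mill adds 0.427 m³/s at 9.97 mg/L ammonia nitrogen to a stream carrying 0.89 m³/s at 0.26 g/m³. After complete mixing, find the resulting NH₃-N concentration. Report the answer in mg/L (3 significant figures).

3.41 mg/L

Conservation of mass across the mixing zone: C = (0.427·9.97 + 0.89·0.26) / (0.427 + 0.89) = 4.489/1.317 = 3.408 mg/L.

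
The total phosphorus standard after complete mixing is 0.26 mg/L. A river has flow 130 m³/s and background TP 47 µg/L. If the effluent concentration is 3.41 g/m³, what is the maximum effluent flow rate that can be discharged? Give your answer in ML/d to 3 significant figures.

759 ML/d

47 µg/L = 0.047 mg/L.
Mass balance at complete mixing: C_std·(Q_w + Q_r) = Q_w·C_e + Q_r·C_b.
Rearranging, Q_w = Q_r·(C_std − C_b)/(C_e − C_std) = 130·(0.26 − 0.047) / (3.41 − 0.26) = 8.79 m³/s.
= 759.5 ML/d.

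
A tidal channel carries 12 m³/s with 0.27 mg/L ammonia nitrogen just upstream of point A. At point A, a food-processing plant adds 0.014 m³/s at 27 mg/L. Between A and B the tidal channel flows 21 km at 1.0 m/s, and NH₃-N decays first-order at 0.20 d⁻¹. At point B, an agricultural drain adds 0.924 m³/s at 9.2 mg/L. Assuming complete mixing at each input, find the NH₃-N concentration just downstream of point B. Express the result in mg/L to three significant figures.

After input A: C = (12·0.27 + 0.014·27) / 12.01 = 0.3011 mg/L.
Over the 21 km reach to input B (t = 2.1e+04 s = 0.2431 d), decay gives C = 0.3011·exp(−0.20·0.2431) = 0.2869 mg/L.
After input B: C = (12.01·0.2869 + 0.924·9.2) / 12.94 = 0.9234 mg/L.

0.923 mg/L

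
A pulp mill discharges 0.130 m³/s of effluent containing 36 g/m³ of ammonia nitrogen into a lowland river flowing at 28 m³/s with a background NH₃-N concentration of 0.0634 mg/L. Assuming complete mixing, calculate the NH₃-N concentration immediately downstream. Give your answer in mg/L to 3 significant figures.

By mass balance at complete mixing, C = (0.13·36 + 28·0.0634) / (0.13 + 28) = 6.455/28.13 = 0.2295 mg/L.

0.229 mg/L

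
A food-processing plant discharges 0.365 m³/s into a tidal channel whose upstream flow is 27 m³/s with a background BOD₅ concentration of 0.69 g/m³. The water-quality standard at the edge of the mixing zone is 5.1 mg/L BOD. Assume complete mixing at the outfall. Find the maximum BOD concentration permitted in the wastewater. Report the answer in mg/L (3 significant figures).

Mass balance: 5.1·27.36 = 0.365·Cₑ + 27·0.69.
Cₑ = (139.6 − 18.63) / 0.365 = 331.3 mg/L.

331 mg/L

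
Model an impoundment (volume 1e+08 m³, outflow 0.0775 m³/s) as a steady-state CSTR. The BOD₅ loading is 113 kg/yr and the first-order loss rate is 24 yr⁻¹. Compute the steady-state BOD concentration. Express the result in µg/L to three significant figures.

Outflow Q = 0.0775 m³/s × 3.156e+07 s/yr = 2.446e+06 m³/yr.
Steady-state CSTR mass balance: W = Q·C + k·V·C, so C = W/(Q + kV).
Q + kV = 2.446e+06 + 24·1e+08 = 2.402e+09 m³/yr.
C = 113/2.402e+09 = 4.704e-08 kg/m³ = 4.704e-05 mg/L = 0.04704 µg/L.

0.0470 µg/L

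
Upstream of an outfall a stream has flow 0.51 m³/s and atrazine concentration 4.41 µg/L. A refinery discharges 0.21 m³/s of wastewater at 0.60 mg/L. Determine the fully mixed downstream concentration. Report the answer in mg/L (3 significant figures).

4.41 µg/L = 0.00441 mg/L.
Conservation of mass across the mixing zone: C = (0.21·0.6 + 0.51·0.00441) / (0.21 + 0.51) = 0.1282/0.72 = 0.1781 mg/L.

0.178 mg/L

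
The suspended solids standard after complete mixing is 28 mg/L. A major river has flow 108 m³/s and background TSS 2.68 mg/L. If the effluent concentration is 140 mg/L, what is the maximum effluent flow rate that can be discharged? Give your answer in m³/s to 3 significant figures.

Mass balance at complete mixing: C_std·(Q_w + Q_r) = Q_w·C_e + Q_r·C_b.
Rearranging, Q_w = Q_r·(C_std − C_b)/(C_e − C_std) = 108·(28 − 2.68) / (140 − 28) = 24.42 m³/s.

24.4 m³/s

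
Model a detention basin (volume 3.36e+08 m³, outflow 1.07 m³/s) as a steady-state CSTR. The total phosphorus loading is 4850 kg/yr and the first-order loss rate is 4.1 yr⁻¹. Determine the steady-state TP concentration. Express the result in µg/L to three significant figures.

3.44 µg/L

Outflow Q = 1.07 m³/s × 3.156e+07 s/yr = 3.377e+07 m³/yr.
Steady-state CSTR mass balance: W = Q·C + k·V·C, so C = W/(Q + kV).
Q + kV = 3.377e+07 + 4.1·3.36e+08 = 1.411e+09 m³/yr.
C = 4850/1.411e+09 = 3.436e-06 kg/m³ = 0.003436 mg/L = 3.436 µg/L.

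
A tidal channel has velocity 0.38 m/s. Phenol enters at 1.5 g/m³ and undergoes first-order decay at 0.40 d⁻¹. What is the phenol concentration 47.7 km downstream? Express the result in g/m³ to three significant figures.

0.839 g/m³

Travel time t = 47.7 km / 0.38 m/s = 4.77e+04/0.38 = 1.255e+05 s = 1.453 d.
First-order decay: C = 1.5·exp(−0.40·1.453) = 1.5·0.5593 = 0.8389 g/m³.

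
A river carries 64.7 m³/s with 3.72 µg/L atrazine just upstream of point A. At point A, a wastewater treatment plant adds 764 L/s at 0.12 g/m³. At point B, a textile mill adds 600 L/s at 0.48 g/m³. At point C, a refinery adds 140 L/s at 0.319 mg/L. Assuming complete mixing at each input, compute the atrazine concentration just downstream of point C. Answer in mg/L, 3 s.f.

0.0100 mg/L

3.72 µg/L = 0.00372 mg/L.
764 L/s = 0.764 m³/s.
After input A: C = (64.7·0.00372 + 0.764·0.12) / 65.46 = 0.005077 mg/L.
600 L/s = 0.6 m³/s.
After input B: C = (65.46·0.005077 + 0.6·0.48) / 66.06 = 0.00939 mg/L.
140 L/s = 0.14 m³/s.
After input C: C = (66.06·0.00939 + 0.14·0.319) / 66.2 = 0.01005 mg/L.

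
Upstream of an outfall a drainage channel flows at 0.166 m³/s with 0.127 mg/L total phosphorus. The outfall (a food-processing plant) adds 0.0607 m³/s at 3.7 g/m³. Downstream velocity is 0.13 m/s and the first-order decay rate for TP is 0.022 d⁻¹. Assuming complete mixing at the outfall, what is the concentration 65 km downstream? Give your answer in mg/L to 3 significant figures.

After complete mixing, C₀ = (0.0607·3.7 + 0.166·0.127) / 0.2267 = 1.084 mg/L.
Travel time t = 6.5e+04 m / 0.13 m/s = 5e+05 s = 5.787 d.
C = 1.084·exp(−0.022·5.787) = 1.084·0.8805 = 0.9541 mg/L.

0.954 mg/L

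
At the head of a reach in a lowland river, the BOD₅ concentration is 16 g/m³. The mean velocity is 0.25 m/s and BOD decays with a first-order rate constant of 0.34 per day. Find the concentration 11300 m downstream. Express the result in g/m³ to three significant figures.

Travel time t = 11300 m / 0.25 m/s = 1.13e+04/0.25 = 4.52e+04 s = 0.5231 d.
First-order decay: C = 16·exp(−0.34·0.5231) = 16·0.8371 = 13.39 g/m³.

13.4 g/m³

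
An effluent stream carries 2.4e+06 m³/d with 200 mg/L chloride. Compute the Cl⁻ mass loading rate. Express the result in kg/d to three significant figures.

2.4e+06 m³/d = 27.78 m³/s.
Mass flux = Q·C = 27.78 m³/s × 200 g/m³ = 5556 g/s.
= 5556 g/s × 86.4 = 4.8e+05 kg/d.

480000 kg/d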